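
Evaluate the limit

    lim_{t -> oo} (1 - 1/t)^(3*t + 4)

Write it as [(1 - 1/t)^t]^(3) · (1 - 1/t)^(4). The bracketed term tends to e^(-1) and the second factor to 1, so the limit is e^(-3).

e^(-3)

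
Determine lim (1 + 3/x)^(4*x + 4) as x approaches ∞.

e^(12)

Let L be the limit and take ln: ln L = lim (4x + 4)·ln(1 + 3/x) = lim (4x + 4)·(3/x + O(1/x²)) = 12.
Hence L = e^(12).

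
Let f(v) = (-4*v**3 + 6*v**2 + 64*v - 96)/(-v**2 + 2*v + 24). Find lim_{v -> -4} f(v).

Direct substitution gives 0/0, so factor. Both numerator and denominator have (v + 4) as a factor.
After cancelling, the expression reduces to (-4*v^2 + 22*v - 24)/(6 - v).
Substituting v = -4 gives -88/5.

-88/5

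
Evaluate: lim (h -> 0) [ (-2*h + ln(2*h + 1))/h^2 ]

Direct substitution gives 0/0.
Apply L'Hôpital: lim (-2 + 2/(2*h + 1))/(2*h), still 0/0.
After 2 applications of L'Hôpital's rule the quotient is (-4/(2*h + 1)^2)/(2); substituting h = 0 gives -2.

-2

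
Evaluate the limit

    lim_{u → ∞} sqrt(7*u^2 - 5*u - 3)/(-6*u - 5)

-√(7)/6

For large |u|, √(7*u^2 - 5*u - 3) ≈ √7·|u| and the denominator ≈ -6u.
Since u → +∞, |u| = u, giving √7/(-6) = -√(7)/6.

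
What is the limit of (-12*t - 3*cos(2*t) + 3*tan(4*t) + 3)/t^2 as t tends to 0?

6

Substitution gives 0/0 (the numerator vanishes to order 2).
Expand each term to order t^2: the coefficient of t^2 in -3·cos(2t) is 6 and in 3·tan(4t) is 0.
Lower-order terms cancel with the polynomial part, so the numerator is (6)·t^2 + o(t^2), and the limit is (6)/(1) = 6.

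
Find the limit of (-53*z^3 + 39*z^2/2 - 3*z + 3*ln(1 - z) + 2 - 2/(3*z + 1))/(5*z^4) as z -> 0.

Substitution gives 0/0 (the numerator vanishes to order 4).
Expand each term to order z^4: the coefficient of z^4 in 3·ln(1 - z) is -3/4 and in -2·1/(1 + 3z) is -162.
Lower-order terms cancel with the polynomial part, so the numerator is (-651/4)·z^4 + o(z^4), and the limit is (-651/4)/(5) = -651/20.

-651/20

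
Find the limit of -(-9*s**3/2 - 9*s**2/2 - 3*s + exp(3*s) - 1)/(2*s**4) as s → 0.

-27/16

Direct substitution gives 0/0.
Apply L'Hôpital: lim (-27*s^2/2 - 9*s + 3*e^(3*s) - 3)/(-8*s^3), still 0/0.
Apply L'Hôpital: lim (-27*s + 9*e^(3*s) - 9)/(-24*s^2), still 0/0.
Apply L'Hôpital: lim (27*e^(3*s) - 27)/(-48*s), still 0/0.
After 4 applications of L'Hôpital's rule the quotient is (81*e^(3*s))/(-48); substituting s = 0 gives -27/16.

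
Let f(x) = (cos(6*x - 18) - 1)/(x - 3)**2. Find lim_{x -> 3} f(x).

Direct substitution gives 0/0.
Apply L'Hôpital: lim (-6*sin(6*x - 18))/(2*x - 6), still 0/0.
After 2 applications of L'Hôpital's rule the quotient is (-36*cos(6*x - 18))/(2); substituting x = 3 gives -18.

-18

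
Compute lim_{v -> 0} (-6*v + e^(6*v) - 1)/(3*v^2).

Direct substitution gives 0/0.
Apply L'Hôpital: lim (6*e^(6*v) - 6)/(6*v), still 0/0.
After 2 applications of L'Hôpital's rule the quotient is (36*e^(6*v))/(6); substituting v = 0 gives 6.

6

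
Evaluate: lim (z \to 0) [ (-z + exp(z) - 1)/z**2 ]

Direct substitution gives 0/0.
Apply L'Hôpital: lim (e^(z) - 1)/(2*z), still 0/0.
After 2 applications of L'Hôpital's rule the quotient is (e^(z))/(2); substituting z = 0 gives 1/2.

1/2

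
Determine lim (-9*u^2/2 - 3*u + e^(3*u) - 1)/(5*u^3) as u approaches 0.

Direct substitution gives 0/0.
Apply L'Hôpital: lim (-9*u + 3*e^(3*u) - 3)/(15*u^2), still 0/0.
Apply L'Hôpital: lim (9*e^(3*u) - 9)/(30*u), still 0/0.
After 3 applications of L'Hôpital's rule the quotient is (27*e^(3*u))/(30); substituting u = 0 gives 9/10.

9/10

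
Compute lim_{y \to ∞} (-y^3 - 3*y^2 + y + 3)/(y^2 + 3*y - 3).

-∞

The numerator has higher degree (3 > 2); the quotient behaves like (-1/(1))·y^1 for large |y|.
As y → +∞ this diverges to -∞.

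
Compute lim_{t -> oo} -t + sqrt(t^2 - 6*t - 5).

-3

This has the form ∞ − ∞. Multiply and divide by the conjugate √(t^2 - 6*t - 5) + t.
That gives (-6t - 5) / (√(t^2 - 6*t - 5) + t).
Divide numerator and denominator by t: the limit is -6/(2·1) = -3.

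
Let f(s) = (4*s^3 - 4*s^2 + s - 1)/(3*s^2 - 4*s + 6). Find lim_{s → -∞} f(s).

The numerator has higher degree (3 > 2); the quotient behaves like (4/(3))·s^1 for large |s|.
As s → −∞ this diverges to -∞.

-∞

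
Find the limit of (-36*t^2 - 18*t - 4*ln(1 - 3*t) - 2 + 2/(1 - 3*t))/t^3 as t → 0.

90

Substitution gives 0/0; apply L'Hôpital's rule 3 times.
After differentiating numerator and denominator 3 times the quotient is (108*(5 - 6*t)/(3*t - 1)^4)/(6); at t = 0 this is 90.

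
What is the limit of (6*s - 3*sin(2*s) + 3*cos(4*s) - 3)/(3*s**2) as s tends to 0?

Substitution gives 0/0 (the numerator vanishes to order 2).
Expand each term to order s^2: the coefficient of s^2 in 3·cos(4s) is -24 and in -3·sin(2s) is 0.
Lower-order terms cancel with the polynomial part, so the numerator is (-24)·s^2 + o(s^2), and the limit is (-24)/(3) = -8.

-8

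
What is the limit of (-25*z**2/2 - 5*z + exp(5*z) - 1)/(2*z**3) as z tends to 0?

Direct substitution gives 0/0.
Apply L'Hôpital: lim (-25*z + 5*e^(5*z) - 5)/(6*z^2), still 0/0.
Apply L'Hôpital: lim (25*e^(5*z) - 25)/(12*z), still 0/0.
After 3 applications of L'Hôpital's rule the quotient is (125*e^(5*z))/(12); substituting z = 0 gives 125/12.

125/12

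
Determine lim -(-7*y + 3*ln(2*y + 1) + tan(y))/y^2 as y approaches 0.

6

Substitution gives 0/0 (the numerator vanishes to order 2).
Expand each term to order y^2: the coefficient of y^2 in tan(y) is 0 and in 3·ln(1 + 2y) is -6.
Lower-order terms cancel with the polynomial part, so the numerator is (-6)·y^2 + o(y^2), and the limit is (-6)/(-1) = 6.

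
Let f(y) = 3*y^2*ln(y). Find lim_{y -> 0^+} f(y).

0

This is a 0·(−∞) form. Rewrite as 3·ln(y) / y^(−2) and apply L'Hôpital:
the derivative quotient is 3·(1/y) / (−2·y^(−3)) = (-3/2)·y^2 → 0.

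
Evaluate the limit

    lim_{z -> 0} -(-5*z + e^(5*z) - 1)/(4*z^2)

-25/8

Direct substitution gives 0/0.
Apply L'Hôpital: lim (5*e^(5*z) - 5)/(-8*z), still 0/0.
After 2 applications of L'Hôpital's rule the quotient is (25*e^(5*z))/(-8); substituting z = 0 gives -25/8.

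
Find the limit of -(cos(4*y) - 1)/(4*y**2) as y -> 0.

Direct substitution gives 0/0.
Apply L'Hôpital: lim (-4*sin(4*y))/(-8*y), still 0/0.
After 2 applications of L'Hôpital's rule the quotient is (-16*cos(4*y))/(-8); substituting y = 0 gives 2.

2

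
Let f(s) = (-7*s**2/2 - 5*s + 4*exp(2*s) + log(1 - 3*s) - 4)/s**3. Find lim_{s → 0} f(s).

Substitution gives 0/0; apply L'Hôpital's rule 3 times.
After differentiating numerator and denominator 3 times the quotient is (32*e^(2*s) + 54/(3*s - 1)^3)/(6); at s = 0 this is -11/3.

-11/3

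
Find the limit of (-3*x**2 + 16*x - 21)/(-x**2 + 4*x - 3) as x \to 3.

At x = 3 both the top and bottom vanish — a removable singularity. Factoring out (x - 3) from each leaves (7 - 3*x)/(1 - x), which at x = 3 equals 1.

1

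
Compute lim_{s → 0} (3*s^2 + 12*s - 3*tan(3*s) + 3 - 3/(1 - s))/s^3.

-30

Substitution gives 0/0; apply L'Hôpital's rule 3 times.
After differentiating numerator and denominator 3 times the quotient is (18*(36*(s - 1)^4*(cos(6*s) - 2)/(cos(6*s) + 1)^2 - 1)/(s - 1)^4)/(6); at s = 0 this is -30.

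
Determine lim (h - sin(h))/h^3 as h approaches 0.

1/6

Direct substitution gives 0/0.
Apply L'Hôpital: lim (1 - cos(h))/(3*h^2), still 0/0.
Apply L'Hôpital: lim (sin(h))/(6*h), still 0/0.
After 3 applications of L'Hôpital's rule the quotient is (cos(h))/(6); substituting h = 0 gives 1/6.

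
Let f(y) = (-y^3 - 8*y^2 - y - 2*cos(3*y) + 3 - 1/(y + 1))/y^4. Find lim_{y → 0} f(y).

Substitution gives 0/0; apply L'Hôpital's rule 4 times.
After differentiating numerator and denominator 4 times the quotient is (-162*cos(3*y) - 24/(y + 1)^5)/(24); at y = 0 this is -31/4.

-31/4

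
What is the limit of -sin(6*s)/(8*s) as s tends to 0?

-3/4

Substitution gives 0/0.
Write it as (6/(-8))·sin(6s)/(6s); since sin(u)/u → 1, the limit is -3/4.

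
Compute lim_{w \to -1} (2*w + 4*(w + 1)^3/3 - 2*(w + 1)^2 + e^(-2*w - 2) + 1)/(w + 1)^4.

Direct substitution gives 0/0.
Apply L'Hôpital: lim (-4*w + 4*(w + 1)^2 - 2*e^(-2*w - 2) - 2)/(4*(w + 1)^3), still 0/0.
Apply L'Hôpital: lim (8*w + 4*e^(-2*w - 2) + 4)/(12*(w + 1)^2), still 0/0.
Apply L'Hôpital: lim (8 - 8*e^(-2*w - 2))/(24*w + 24), still 0/0.
After 4 applications of L'Hôpital's rule the quotient is (16*e^(-2*w - 2))/(24); substituting w = -1 gives 2/3.

2/3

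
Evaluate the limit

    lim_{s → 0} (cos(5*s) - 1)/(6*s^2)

Direct substitution gives 0/0.
Apply L'Hôpital: lim (-5*sin(5*s))/(12*s), still 0/0.
After 2 applications of L'Hôpital's rule the quotient is (-25*cos(5*s))/(12); substituting s = 0 gives -25/12.

-25/12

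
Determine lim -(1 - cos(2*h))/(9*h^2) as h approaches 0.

-2/9

Substitution gives 0/0.
Use (1 − cos u)/u² → 1/2 with u = 2h: the limit is 2²/(2·(-9)) = -2/9.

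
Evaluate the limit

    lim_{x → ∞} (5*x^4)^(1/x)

Base → ∞ and exponent → 0: an ∞^0 form.
Take logs: (1/x)·ln(5·x^4) = (ln 5 + 4·ln x)/x → 0.
So the limit is e^0 = 1.

1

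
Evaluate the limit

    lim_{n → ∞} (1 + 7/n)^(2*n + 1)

e^(14)

The base → 1 and the exponent → ∞: a 1^∞ form.
Take logarithms: (2n + 1)·ln(1 + 7/n). Since ln(1+u) ~ u for small u, this behaves like (2n)·(7/n) → 14.
So the limit is e^(14).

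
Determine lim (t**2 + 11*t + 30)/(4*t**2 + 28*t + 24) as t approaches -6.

Direct substitution gives 0/0, so factor. Both numerator and denominator have (t + 6) as a factor.
After cancelling, the expression reduces to (t + 5)/(4*t + 4).
Substituting t = -6 gives 1/20.

1/20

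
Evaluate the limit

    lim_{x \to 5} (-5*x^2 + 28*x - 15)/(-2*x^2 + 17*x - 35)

At x = 5 both the top and bottom vanish — a removable singularity. Factoring out (x - 5) from each leaves (3 - 5*x)/(7 - 2*x), which at x = 5 equals 22/3.

22/3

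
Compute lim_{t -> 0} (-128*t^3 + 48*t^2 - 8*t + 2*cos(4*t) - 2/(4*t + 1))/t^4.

-1472/3

Substitution gives 0/0 (the numerator vanishes to order 4).
Expand each term to order t^4: the coefficient of t^4 in -2·1/(1 + 4t) is -512 and in 2·cos(4t) is 64/3.
Lower-order terms cancel with the polynomial part, so the numerator is (-1472/3)·t^4 + o(t^4), and the limit is (-1472/3)/(1) = -1472/3.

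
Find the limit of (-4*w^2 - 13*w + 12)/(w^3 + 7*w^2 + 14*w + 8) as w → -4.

Direct substitution gives 0/0, so factor. Both numerator and denominator have (w + 4) as a factor.
After cancelling, the expression reduces to (3 - 4*w)/(w^2 + 3*w + 2).
Substituting w = -4 gives 19/6.

19/6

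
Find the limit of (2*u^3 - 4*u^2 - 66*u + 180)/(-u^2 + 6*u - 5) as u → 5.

-11

At u = 5 both the top and bottom vanish — a removable singularity. Factoring out (u - 5) from each leaves (2*u^2 + 6*u - 36)/(1 - u), which at u = 5 equals -11.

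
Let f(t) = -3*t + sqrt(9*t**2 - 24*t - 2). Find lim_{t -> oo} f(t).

-4

An ∞ − ∞ form. Rationalising with the conjugate, the difference becomes (-24t - 2) / (√(9*t^2 - 24*t - 2) + 3t).
For large t the denominator behaves like 2·3t, so the quotient tends to -24/6 = -4.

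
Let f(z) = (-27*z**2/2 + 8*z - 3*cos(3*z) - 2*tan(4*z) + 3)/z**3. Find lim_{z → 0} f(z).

Substitution gives 0/0 (the numerator vanishes to order 3).
Expand each term to order z^3: the coefficient of z^3 in -3·cos(3z) is 0 and in -2·tan(4z) is -128/3.
Lower-order terms cancel with the polynomial part, so the numerator is (-128/3)·z^3 + o(z^3), and the limit is (-128/3)/(1) = -128/3.

-128/3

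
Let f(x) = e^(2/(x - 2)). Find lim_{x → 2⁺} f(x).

As x → 2⁺, 2/(x - 2) → +∞, so e^(2/(x - 2)) → ∞.

∞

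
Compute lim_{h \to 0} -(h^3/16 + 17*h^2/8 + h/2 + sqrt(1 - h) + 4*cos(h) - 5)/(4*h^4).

Substitution gives 0/0 (the numerator vanishes to order 4).
Expand each term to order h^4: the coefficient of h^4 in √(1 - h) is -5/128 and in 4·cos(h) is 1/6.
Lower-order terms cancel with the polynomial part, so the numerator is (49/384)·h^4 + o(h^4), and the limit is (49/384)/(-4) = -49/1536.

-49/1536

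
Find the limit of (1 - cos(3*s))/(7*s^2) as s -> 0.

9/14

Substitution gives 0/0.
Use (1 − cos u)/u² → 1/2 with u = 3s: the limit is 3²/(2·7) = 9/14.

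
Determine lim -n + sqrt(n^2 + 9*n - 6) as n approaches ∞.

An ∞ − ∞ form. Rationalising with the conjugate, the difference becomes (9n - 6) / (√(n^2 + 9*n - 6) + n).
For large n the denominator behaves like 2·n, so the quotient tends to 9/2 = 9/2.

9/2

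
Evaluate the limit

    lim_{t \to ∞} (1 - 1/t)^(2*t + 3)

e^(-2)

Let L be the limit and take ln: ln L = lim (2t + 3)·ln(1 - 1/t) = lim (2t + 3)·(-1/t + O(1/t²)) = -2.
Hence L = e^(-2).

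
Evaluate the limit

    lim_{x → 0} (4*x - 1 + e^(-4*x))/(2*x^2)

4

Direct substitution gives 0/0.
Apply L'Hôpital: lim (4 - 4*e^(-4*x))/(4*x), still 0/0.
After 2 applications of L'Hôpital's rule the quotient is (16*e^(-4*x))/(4); substituting x = 0 gives 4.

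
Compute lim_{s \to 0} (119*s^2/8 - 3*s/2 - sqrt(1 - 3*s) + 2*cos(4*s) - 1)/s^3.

27/16

Substitution gives 0/0 (the numerator vanishes to order 3).
Expand each term to order s^3: the coefficient of s^3 in 2·cos(4s) is 0 and in −√(1 - 3s) is 27/16.
Lower-order terms cancel with the polynomial part, so the numerator is (27/16)·s^3 + o(s^3), and the limit is (27/16)/(1) = 27/16.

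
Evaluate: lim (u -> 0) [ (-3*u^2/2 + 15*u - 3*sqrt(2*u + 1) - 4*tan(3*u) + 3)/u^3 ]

Substitution gives 0/0 (the numerator vanishes to order 3).
Expand each term to order u^3: the coefficient of u^3 in -3·√(1 + 2u) is -3/2 and in -4·tan(3u) is -36.
Lower-order terms cancel with the polynomial part, so the numerator is (-75/2)·u^3 + o(u^3), and the limit is (-75/2)/(1) = -75/2.

-75/2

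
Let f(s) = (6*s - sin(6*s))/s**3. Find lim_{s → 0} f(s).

Direct substitution gives 0/0.
Apply L'Hôpital: lim (6 - 6*cos(6*s))/(3*s^2), still 0/0.
Apply L'Hôpital: lim (36*sin(6*s))/(6*s), still 0/0.
After 3 applications of L'Hôpital's rule the quotient is (216*cos(6*s))/(6); substituting s = 0 gives 36.

36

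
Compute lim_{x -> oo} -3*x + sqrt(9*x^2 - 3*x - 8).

This has the form ∞ − ∞. Multiply and divide by the conjugate √(9*x^2 - 3*x - 8) + 3x.
That gives (-3x - 8) / (√(9*x^2 - 3*x - 8) + 3x).
Divide numerator and denominator by x: the limit is -3/(2·3) = -1/2.

-1/2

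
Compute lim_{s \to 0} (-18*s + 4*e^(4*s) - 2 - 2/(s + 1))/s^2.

30

Substitution gives 0/0 (the numerator vanishes to order 2).
Expand each term to order s^2: the coefficient of s^2 in -2·1/(1 + s) is -2 and in 4·e^(4s) is 32.
Lower-order terms cancel with the polynomial part, so the numerator is (30)·s^2 + o(s^2), and the limit is (30)/(1) = 30.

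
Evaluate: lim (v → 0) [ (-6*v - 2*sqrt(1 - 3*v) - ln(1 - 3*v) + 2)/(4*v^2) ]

Substitution gives 0/0; apply L'Hôpital's rule 2 times.
After differentiating numerator and denominator 2 times the quotient is (9/(1 - 3*v)^2 + 9*(3*v - 1)^2/(2*(1 - 3*v)^(7/2)))/(8); at v = 0 this is 27/16.

27/16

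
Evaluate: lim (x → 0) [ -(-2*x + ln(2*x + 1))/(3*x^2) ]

Direct substitution gives 0/0.
Apply L'Hôpital: lim (-2 + 2/(2*x + 1))/(-6*x), still 0/0.
After 2 applications of L'Hôpital's rule the quotient is (-4/(2*x + 1)^2)/(-6); substituting x = 0 gives 2/3.

2/3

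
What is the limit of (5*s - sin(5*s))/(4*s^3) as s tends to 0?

125/24

Direct substitution gives 0/0.
Apply L'Hôpital: lim (5 - 5*cos(5*s))/(12*s^2), still 0/0.
Apply L'Hôpital: lim (25*sin(5*s))/(24*s), still 0/0.
After 3 applications of L'Hôpital's rule the quotient is (125*cos(5*s))/(24); substituting s = 0 gives 125/24.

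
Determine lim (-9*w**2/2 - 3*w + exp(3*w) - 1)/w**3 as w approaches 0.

Direct substitution gives 0/0.
Apply L'Hôpital: lim (-9*w + 3*e^(3*w) - 3)/(3*w^2), still 0/0.
Apply L'Hôpital: lim (9*e^(3*w) - 9)/(6*w), still 0/0.
After 3 applications of L'Hôpital's rule the quotient is (27*e^(3*w))/(6); substituting w = 0 gives 9/2.

9/2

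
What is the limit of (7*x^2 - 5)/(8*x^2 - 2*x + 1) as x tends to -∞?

Numerator and denominator both have degree 2.
Dividing every term by x^2, all lower-order terms vanish and the limit is the ratio of leading coefficients, 7/(8) = 7/8.

7/8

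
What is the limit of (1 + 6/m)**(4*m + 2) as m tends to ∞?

e^(24)

Write it as [(1 + 6/m)^m]^(4) · (1 + 6/m)^(2). The bracketed term tends to e^(6) and the second factor to 1, so the limit is e^(24).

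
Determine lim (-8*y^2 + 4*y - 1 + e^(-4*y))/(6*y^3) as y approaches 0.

Direct substitution gives 0/0.
Apply L'Hôpital: lim (-16*y + 4 - 4*e^(-4*y))/(18*y^2), still 0/0.
Apply L'Hôpital: lim (-16 + 16*e^(-4*y))/(36*y), still 0/0.
After 3 applications of L'Hôpital's rule the quotient is (-64*e^(-4*y))/(36); substituting y = 0 gives -16/9.

-16/9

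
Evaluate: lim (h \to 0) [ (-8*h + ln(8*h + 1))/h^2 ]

-32

Direct substitution gives 0/0.
Apply L'Hôpital: lim (-8 + 8/(8*h + 1))/(2*h), still 0/0.
After 2 applications of L'Hôpital's rule the quotient is (-64/(8*h + 1)^2)/(2); substituting h = 0 gives -32.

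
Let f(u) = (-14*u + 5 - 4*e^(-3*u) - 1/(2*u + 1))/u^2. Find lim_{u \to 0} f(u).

-22

Substitution gives 0/0; apply L'Hôpital's rule 2 times.
After differentiating numerator and denominator 2 times the quotient is (-36*e^(-3*u) - 8/(2*u + 1)^3)/(2); at u = 0 this is -22.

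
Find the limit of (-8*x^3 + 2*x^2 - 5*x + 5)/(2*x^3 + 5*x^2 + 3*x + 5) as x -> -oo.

-4

Numerator and denominator both have degree 3.
Dividing every term by x^3, all lower-order terms vanish and the limit is the ratio of leading coefficients, -8/(2) = -4.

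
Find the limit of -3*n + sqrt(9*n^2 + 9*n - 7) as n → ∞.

3/2

This has the form ∞ − ∞. Multiply and divide by the conjugate √(9*n^2 + 9*n - 7) + 3n.
That gives (9n - 7) / (√(9*n^2 + 9*n - 7) + 3n).
Divide numerator and denominator by n: the limit is 9/(2·3) = 3/2.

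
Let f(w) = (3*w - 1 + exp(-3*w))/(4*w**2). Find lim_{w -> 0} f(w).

9/8

Direct substitution gives 0/0.
Apply L'Hôpital: lim (3 - 3*e^(-3*w))/(8*w), still 0/0.
After 2 applications of L'Hôpital's rule the quotient is (9*e^(-3*w))/(8); substituting w = 0 gives 9/8.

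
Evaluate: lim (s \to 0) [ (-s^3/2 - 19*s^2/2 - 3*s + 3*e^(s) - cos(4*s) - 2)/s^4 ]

-253/24

Substitution gives 0/0 (the numerator vanishes to order 4).
Expand each term to order s^4: the coefficient of s^4 in −cos(4s) is -32/3 and in 3·e^(s) is 1/8.
Lower-order terms cancel with the polynomial part, so the numerator is (-253/24)·s^4 + o(s^4), and the limit is (-253/24)/(1) = -253/24.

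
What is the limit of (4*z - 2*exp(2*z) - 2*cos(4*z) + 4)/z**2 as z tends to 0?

Substitution gives 0/0; apply L'Hôpital's rule 2 times.
After differentiating numerator and denominator 2 times the quotient is (-8*e^(2*z) + 32*cos(4*z))/(2); at z = 0 this is 12.

12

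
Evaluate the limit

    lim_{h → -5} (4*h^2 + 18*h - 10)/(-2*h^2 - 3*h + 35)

-22/17

Since h = -5 makes numerator and denominator zero, (h + 5) divides both.
Cancelling it gives (4*h - 2)/(7 - 2*h); now plug in h = -5 to get -22/17.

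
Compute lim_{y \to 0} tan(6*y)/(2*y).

Substitution gives 0/0.
Since tan(u)/u → 1 as u → 0, tan(6y)/(6y) → 1 and the limit is 6/2 = 3.

3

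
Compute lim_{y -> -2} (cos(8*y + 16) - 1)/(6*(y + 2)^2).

Direct substitution gives 0/0.
Apply L'Hôpital: lim (-8*sin(8*y + 16))/(12*y + 24), still 0/0.
After 2 applications of L'Hôpital's rule the quotient is (-64*cos(8*y + 16))/(12); substituting y = -2 gives -16/3.

-16/3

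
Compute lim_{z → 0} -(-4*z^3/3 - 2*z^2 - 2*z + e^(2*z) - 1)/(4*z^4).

Direct substitution gives 0/0.
Apply L'Hôpital: lim (-4*z^2 - 4*z + 2*e^(2*z) - 2)/(-16*z^3), still 0/0.
Apply L'Hôpital: lim (-8*z + 4*e^(2*z) - 4)/(-48*z^2), still 0/0.
Apply L'Hôpital: lim (8*e^(2*z) - 8)/(-96*z), still 0/0.
After 4 applications of L'Hôpital's rule the quotient is (16*e^(2*z))/(-96); substituting z = 0 gives -1/6.

-1/6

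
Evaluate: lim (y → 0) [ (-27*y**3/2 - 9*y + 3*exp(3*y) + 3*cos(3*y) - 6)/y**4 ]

81/4

Substitution gives 0/0 (the numerator vanishes to order 4).
Expand each term to order y^4: the coefficient of y^4 in 3·e^(3y) is 81/8 and in 3·cos(3y) is 81/8.
Lower-order terms cancel with the polynomial part, so the numerator is (81/4)·y^4 + o(y^4), and the limit is (81/4)/(1) = 81/4.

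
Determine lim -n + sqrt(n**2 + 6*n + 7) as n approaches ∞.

3

This has the form ∞ − ∞. Multiply and divide by the conjugate √(n^2 + 6*n + 7) + n.
That gives (6n + 7) / (√(n^2 + 6*n + 7) + n).
Divide numerator and denominator by n: the limit is 6/(2·1) = 3.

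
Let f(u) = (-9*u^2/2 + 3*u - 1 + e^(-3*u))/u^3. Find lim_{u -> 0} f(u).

-9/2

Direct substitution gives 0/0.
Apply L'Hôpital: lim (-9*u + 3 - 3*e^(-3*u))/(3*u^2), still 0/0.
Apply L'Hôpital: lim (-9 + 9*e^(-3*u))/(6*u), still 0/0.
After 3 applications of L'Hôpital's rule the quotient is (-27*e^(-3*u))/(6); substituting u = 0 gives -9/2.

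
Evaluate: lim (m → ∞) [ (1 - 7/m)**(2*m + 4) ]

e^(-14)

Write it as [(1 - 7/m)^m]^(2) · (1 - 7/m)^(4). The bracketed term tends to e^(-7) and the second factor to 1, so the limit is e^(-14).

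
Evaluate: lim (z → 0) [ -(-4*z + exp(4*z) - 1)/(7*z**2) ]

-8/7

Direct substitution gives 0/0.
Apply L'Hôpital: lim (4*e^(4*z) - 4)/(-14*z), still 0/0.
After 2 applications of L'Hôpital's rule the quotient is (16*e^(4*z))/(-14); substituting z = 0 gives -8/7.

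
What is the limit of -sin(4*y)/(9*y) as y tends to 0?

Substitution gives 0/0.
Write it as (4/(-9))·sin(4y)/(4y); since sin(u)/u → 1, the limit is -4/9.

-4/9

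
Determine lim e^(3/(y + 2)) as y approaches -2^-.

0

As y → -2⁻, 3/(y + 2) → −∞, so e^(3/(y + 2)) → 0.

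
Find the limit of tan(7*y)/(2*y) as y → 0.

Substitution gives 0/0.
Since tan(u)/u → 1 as u → 0, tan(7y)/(7y) → 1 and the limit is 7/2.

7/2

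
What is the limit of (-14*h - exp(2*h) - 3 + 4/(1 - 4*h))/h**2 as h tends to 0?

62

Substitution gives 0/0 (the numerator vanishes to order 2).
Expand each term to order h^2: the coefficient of h^2 in 4·1/(1 - 4h) is 64 and in −e^(2h) is -2.
Lower-order terms cancel with the polynomial part, so the numerator is (62)·h^2 + o(h^2), and the limit is (62)/(1) = 62.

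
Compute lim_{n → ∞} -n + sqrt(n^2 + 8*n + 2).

This has the form ∞ − ∞. Multiply and divide by the conjugate √(n^2 + 8*n + 2) + n.
That gives (8n + 2) / (√(n^2 + 8*n + 2) + n).
Divide numerator and denominator by n: the limit is 8/(2·1) = 4.

4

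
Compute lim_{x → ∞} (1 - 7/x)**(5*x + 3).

e^(-35)

The base → 1 and the exponent → ∞: a 1^∞ form.
Take logarithms: (5x + 3)·ln(1 - 7/x). Since ln(1+u) ~ u for small u, this behaves like (5x)·(-7/x) → -35.
So the limit is e^(-35).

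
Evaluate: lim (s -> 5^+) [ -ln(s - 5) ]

∞

As s → 5⁺, s - 5 → 0⁺ and ln(s - 5) → −∞.
Multiplying by -1 gives ∞.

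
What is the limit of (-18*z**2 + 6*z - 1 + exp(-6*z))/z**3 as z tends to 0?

-36

Direct substitution gives 0/0.
Apply L'Hôpital: lim (-36*z + 6 - 6*e^(-6*z))/(3*z^2), still 0/0.
Apply L'Hôpital: lim (-36 + 36*e^(-6*z))/(6*z), still 0/0.
After 3 applications of L'Hôpital's rule the quotient is (-216*e^(-6*z))/(6); substituting z = 0 gives -36.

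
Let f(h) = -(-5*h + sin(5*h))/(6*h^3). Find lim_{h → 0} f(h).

125/36

Direct substitution gives 0/0.
Apply L'Hôpital: lim (5*cos(5*h) - 5)/(-18*h^2), still 0/0.
Apply L'Hôpital: lim (-25*sin(5*h))/(-36*h), still 0/0.
After 3 applications of L'Hôpital's rule the quotient is (-125*cos(5*h))/(-36); substituting h = 0 gives 125/36.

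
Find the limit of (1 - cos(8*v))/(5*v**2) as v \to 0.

32/5

Substitution gives 0/0.
Use (1 − cos u)/u² → 1/2 with u = 8v: the limit is 8²/(2·5) = 32/5.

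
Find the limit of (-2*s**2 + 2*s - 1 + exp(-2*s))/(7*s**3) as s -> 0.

-4/21

Direct substitution gives 0/0.
Apply L'Hôpital: lim (-4*s + 2 - 2*e^(-2*s))/(21*s^2), still 0/0.
Apply L'Hôpital: lim (-4 + 4*e^(-2*s))/(42*s), still 0/0.
After 3 applications of L'Hôpital's rule the quotient is (-8*e^(-2*s))/(42); substituting s = 0 gives -4/21.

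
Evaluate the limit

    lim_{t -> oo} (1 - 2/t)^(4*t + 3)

e^(-8)

Write it as [(1 - 2/t)^t]^(4) · (1 - 2/t)^(3). The bracketed term tends to e^(-2) and the second factor to 1, so the limit is e^(-8).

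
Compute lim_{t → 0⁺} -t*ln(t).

0

This is a 0·(−∞) form. Rewrite as -1·ln(t) / t^(−1) and apply L'Hôpital:
the derivative quotient is -1·(1/t) / (−1·t^(−2)) = (1/1)·t^1 → 0.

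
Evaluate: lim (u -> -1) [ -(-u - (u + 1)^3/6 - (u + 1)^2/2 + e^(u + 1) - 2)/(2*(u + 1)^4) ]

-1/48

Direct substitution gives 0/0.
Apply L'Hôpital: lim (-u - (u + 1)^2/2 + e^(u + 1) - 2)/(-8*(u + 1)^3), still 0/0.
Apply L'Hôpital: lim (-u + e^(u + 1) - 2)/(-24*(u + 1)^2), still 0/0.
Apply L'Hôpital: lim (e^(u + 1) - 1)/(-48*u - 48), still 0/0.
After 4 applications of L'Hôpital's rule the quotient is (e^(u + 1))/(-48); substituting u = -1 gives -1/48.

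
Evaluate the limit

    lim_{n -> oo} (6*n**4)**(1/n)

1

Base → ∞ and exponent → 0: an ∞^0 form.
Take logs: (1/n)·ln(6·n^4) = (ln 6 + 4·ln n)/n → 0.
So the limit is e^0 = 1.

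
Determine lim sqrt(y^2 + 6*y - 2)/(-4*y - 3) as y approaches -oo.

1/4

For large |y|, √(y^2 + 6*y - 2) ≈ √1·|y| and the denominator ≈ -4y.
Since y → −∞, |y| = −y, giving −√1/(-4) = 1/4.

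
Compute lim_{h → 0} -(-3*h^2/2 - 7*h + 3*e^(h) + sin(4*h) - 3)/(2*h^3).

61/12

Substitution gives 0/0 (the numerator vanishes to order 3).
Expand each term to order h^3: the coefficient of h^3 in 3·e^(h) is 1/2 and in sin(4h) is -32/3.
Lower-order terms cancel with the polynomial part, so the numerator is (-61/6)·h^3 + o(h^3), and the limit is (-61/6)/(-2) = 61/12.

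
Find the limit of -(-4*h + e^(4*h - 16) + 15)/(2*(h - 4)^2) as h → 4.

Direct substitution gives 0/0.
Apply L'Hôpital: lim (4*e^(4*h - 16) - 4)/(16 - 4*h), still 0/0.
After 2 applications of L'Hôpital's rule the quotient is (16*e^(4*h - 16))/(-4); substituting h = 4 gives -4.

-4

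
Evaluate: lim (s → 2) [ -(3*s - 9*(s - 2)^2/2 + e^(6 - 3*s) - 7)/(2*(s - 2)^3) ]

9/4

Direct substitution gives 0/0.
Apply L'Hôpital: lim (-9*s - 3*e^(6 - 3*s) + 21)/(-6*(s - 2)^2), still 0/0.
Apply L'Hôpital: lim (9*e^(6 - 3*s) - 9)/(24 - 12*s), still 0/0.
After 3 applications of L'Hôpital's rule the quotient is (-27*e^(6 - 3*s))/(-12); substituting s = 2 gives 9/4.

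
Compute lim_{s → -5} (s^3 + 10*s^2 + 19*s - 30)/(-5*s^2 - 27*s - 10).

-6/23

At s = -5 both the top and bottom vanish — a removable singularity. Factoring out (s + 5) from each leaves (s^2 + 5*s - 6)/(-5*s - 2), which at s = -5 equals -6/23.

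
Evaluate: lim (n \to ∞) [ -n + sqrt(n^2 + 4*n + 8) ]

An ∞ − ∞ form. Rationalising with the conjugate, the difference becomes (4n + 8) / (√(n^2 + 4*n + 8) + n).
For large n the denominator behaves like 2·n, so the quotient tends to 4/2 = 2.

2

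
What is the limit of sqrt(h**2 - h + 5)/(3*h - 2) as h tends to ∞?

For large |h|, √(h^2 - h + 5) ≈ √1·|h| and the denominator ≈ 3h.
Since h → +∞, |h| = h, giving √1/(3) = 1/3.

1/3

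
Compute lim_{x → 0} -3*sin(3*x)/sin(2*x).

-9/2

Substitution gives 0/0.
Divide numerator and denominator by x: sin(3x)/x → 3 and sin(2x)/x → 2, so the limit is -3·3/2 = -9/2.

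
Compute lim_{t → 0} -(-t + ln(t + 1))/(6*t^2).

Direct substitution gives 0/0.
Apply L'Hôpital: lim (-1 + 1/(t + 1))/(-12*t), still 0/0.
After 2 applications of L'Hôpital's rule the quotient is (-1/(t + 1)^2)/(-12); substituting t = 0 gives 1/12.

1/12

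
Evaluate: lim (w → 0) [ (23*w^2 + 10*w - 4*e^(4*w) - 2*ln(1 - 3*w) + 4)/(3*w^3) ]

-74/9

Substitution gives 0/0; apply L'Hôpital's rule 3 times.
After differentiating numerator and denominator 3 times the quotient is (-256*e^(4*w) - 108/(3*w - 1)^3)/(18); at w = 0 this is -74/9.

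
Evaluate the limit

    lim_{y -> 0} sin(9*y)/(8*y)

9/8

Substitution gives 0/0.
Write it as (9/8)·sin(9y)/(9y); since sin(u)/u → 1, the limit is 9/8.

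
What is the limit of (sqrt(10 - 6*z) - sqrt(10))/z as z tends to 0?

-3*√(10)/10

A 0/0 form; rationalise with √(10 - 6z) + √10. This collapses the numerator to -6z, leaving -6/(√(10 - 6z) + √10) → -6/(2√10) = -3*√(10)/10.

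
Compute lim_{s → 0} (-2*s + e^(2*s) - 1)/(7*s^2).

Direct substitution gives 0/0.
Apply L'Hôpital: lim (2*e^(2*s) - 2)/(14*s), still 0/0.
After 2 applications of L'Hôpital's rule the quotient is (4*e^(2*s))/(14); substituting s = 0 gives 2/7.

2/7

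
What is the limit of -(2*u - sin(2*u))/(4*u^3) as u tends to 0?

-1/3

Direct substitution gives 0/0.
Apply L'Hôpital: lim (2 - 2*cos(2*u))/(-12*u^2), still 0/0.
Apply L'Hôpital: lim (4*sin(2*u))/(-24*u), still 0/0.
After 3 applications of L'Hôpital's rule the quotient is (8*cos(2*u))/(-24); substituting u = 0 gives -1/3.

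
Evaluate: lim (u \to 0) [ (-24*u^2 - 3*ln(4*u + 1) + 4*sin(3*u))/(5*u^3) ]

Substitution gives 0/0; apply L'Hôpital's rule 3 times.
After differentiating numerator and denominator 3 times the quotient is (-108*cos(3*u) - 384/(4*u + 1)^3)/(30); at u = 0 this is -82/5.

-82/5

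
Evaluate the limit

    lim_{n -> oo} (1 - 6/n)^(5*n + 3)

e^(-30)

The base → 1 and the exponent → ∞: a 1^∞ form.
Take logarithms: (5n + 3)·ln(1 - 6/n). Since ln(1+u) ~ u for small u, this behaves like (5n)·(-6/n) → -30.
So the limit is e^(-30).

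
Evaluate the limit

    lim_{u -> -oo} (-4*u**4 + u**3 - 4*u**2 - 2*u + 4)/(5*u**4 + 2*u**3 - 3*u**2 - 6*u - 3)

-4/5

Numerator and denominator both have degree 4.
Dividing every term by u^4, all lower-order terms vanish and the limit is the ratio of leading coefficients, -4/(5) = -4/5.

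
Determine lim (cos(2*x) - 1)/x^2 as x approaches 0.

Direct substitution gives 0/0.
Apply L'Hôpital: lim (-2*sin(2*x))/(2*x), still 0/0.
After 2 applications of L'Hôpital's rule the quotient is (-4*cos(2*x))/(2); substituting x = 0 gives -2.

-2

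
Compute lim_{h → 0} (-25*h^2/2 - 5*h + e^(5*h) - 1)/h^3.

Direct substitution gives 0/0.
Apply L'Hôpital: lim (-25*h + 5*e^(5*h) - 5)/(3*h^2), still 0/0.
Apply L'Hôpital: lim (25*e^(5*h) - 25)/(6*h), still 0/0.
After 3 applications of L'Hôpital's rule the quotient is (125*e^(5*h))/(6); substituting h = 0 gives 125/6.

125/6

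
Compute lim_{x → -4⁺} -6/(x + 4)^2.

-∞

As x → -4⁺, (x + 4) → 0⁺, so (x + 4)^2 → 0⁺ and -6/(x + 4)^2 → -∞.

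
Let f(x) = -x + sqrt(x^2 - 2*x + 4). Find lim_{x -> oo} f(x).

An ∞ − ∞ form. Rationalising with the conjugate, the difference becomes (-2x + 4) / (√(x^2 - 2*x + 4) + x).
For large x the denominator behaves like 2·x, so the quotient tends to -2/2 = -1.

-1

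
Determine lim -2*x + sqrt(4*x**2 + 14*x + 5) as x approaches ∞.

7/2

This has the form ∞ − ∞. Multiply and divide by the conjugate √(4*x^2 + 14*x + 5) + 2x.
That gives (14x + 5) / (√(4*x^2 + 14*x + 5) + 2x).
Divide numerator and denominator by x: the limit is 14/(2·2) = 7/2.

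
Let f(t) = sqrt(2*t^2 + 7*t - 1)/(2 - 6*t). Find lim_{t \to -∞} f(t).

For large |t|, √(2*t^2 + 7*t - 1) ≈ √2·|t| and the denominator ≈ -6t.
Since t → −∞, |t| = −t, giving −√2/(-6) = √(2)/6.

√(2)/6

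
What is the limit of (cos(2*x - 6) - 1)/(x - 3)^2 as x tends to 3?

-2

Direct substitution gives 0/0.
Apply L'Hôpital: lim (-2*sin(2*x - 6))/(2*x - 6), still 0/0.
After 2 applications of L'Hôpital's rule the quotient is (-4*cos(2*x - 6))/(2); substituting x = 3 gives -2.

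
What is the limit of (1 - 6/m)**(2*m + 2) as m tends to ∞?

e^(-12)

The base → 1 and the exponent → ∞: a 1^∞ form.
Take logarithms: (2m + 2)·ln(1 - 6/m). Since ln(1+u) ~ u for small u, this behaves like (2m)·(-6/m) → -12.
So the limit is e^(-12).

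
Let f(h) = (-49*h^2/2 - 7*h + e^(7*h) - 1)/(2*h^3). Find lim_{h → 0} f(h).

Direct substitution gives 0/0.
Apply L'Hôpital: lim (-49*h + 7*e^(7*h) - 7)/(6*h^2), still 0/0.
Apply L'Hôpital: lim (49*e^(7*h) - 49)/(12*h), still 0/0.
After 3 applications of L'Hôpital's rule the quotient is (343*e^(7*h))/(12); substituting h = 0 gives 343/12.

343/12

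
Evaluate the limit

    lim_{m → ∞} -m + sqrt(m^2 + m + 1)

1/2

This has the form ∞ − ∞. Multiply and divide by the conjugate √(m^2 + m + 1) + m.
That gives (m + 1) / (√(m^2 + m + 1) + m).
Divide numerator and denominator by m: the limit is 1/(2·1) = 1/2.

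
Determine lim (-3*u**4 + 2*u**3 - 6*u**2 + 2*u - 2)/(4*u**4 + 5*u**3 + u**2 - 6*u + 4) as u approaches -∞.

-3/4

Numerator and denominator both have degree 4.
Dividing every term by u^4, all lower-order terms vanish and the limit is the ratio of leading coefficients, -3/(4) = -3/4.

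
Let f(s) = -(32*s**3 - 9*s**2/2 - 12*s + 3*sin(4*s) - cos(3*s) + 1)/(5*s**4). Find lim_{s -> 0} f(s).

27/40

Substitution gives 0/0; apply L'Hôpital's rule 4 times.
After differentiating numerator and denominator 4 times the quotient is (768*sin(4*s) - 81*cos(3*s))/(-120); at s = 0 this is 27/40.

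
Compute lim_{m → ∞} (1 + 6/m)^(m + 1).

Let L be the limit and take ln: ln L = lim (m + 1)·ln(1 + 6/m) = lim (m + 1)·(6/m + O(1/m²)) = 6.
Hence L = e^(6).

e^(6)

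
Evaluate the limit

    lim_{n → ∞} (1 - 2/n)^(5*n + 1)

e^(-10)

Let L be the limit and take ln: ln L = lim (5n + 1)·ln(1 - 2/n) = lim (5n + 1)·(-2/n + O(1/n²)) = -10.
Hence L = e^(-10).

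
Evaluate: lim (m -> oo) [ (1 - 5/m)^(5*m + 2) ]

e^(-25)

The base → 1 and the exponent → ∞: a 1^∞ form.
Take logarithms: (5m + 2)·ln(1 - 5/m). Since ln(1+u) ~ u for small u, this behaves like (5m)·(-5/m) → -25.
So the limit is e^(-25).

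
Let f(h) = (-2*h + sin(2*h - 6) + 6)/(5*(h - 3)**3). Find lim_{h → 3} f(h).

Direct substitution gives 0/0.
Apply L'Hôpital: lim (2*cos(2*h - 6) - 2)/(15*(h - 3)^2), still 0/0.
Apply L'Hôpital: lim (-4*sin(2*h - 6))/(30*h - 90), still 0/0.
After 3 applications of L'Hôpital's rule the quotient is (-8*cos(2*h - 6))/(30); substituting h = 3 gives -4/15.

-4/15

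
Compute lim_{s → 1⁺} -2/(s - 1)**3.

As s → 1⁺, (s - 1) → 0⁺, so (s - 1)^3 → 0⁺ and -2/(s - 1)^3 → -∞.

-∞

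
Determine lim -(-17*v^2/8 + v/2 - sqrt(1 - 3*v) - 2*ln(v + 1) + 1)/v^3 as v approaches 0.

Substitution gives 0/0 (the numerator vanishes to order 3).
Expand each term to order v^3: the coefficient of v^3 in -2·ln(1 + v) is -2/3 and in −√(1 - 3v) is 27/16.
Lower-order terms cancel with the polynomial part, so the numerator is (49/48)·v^3 + o(v^3), and the limit is (49/48)/(-1) = -49/48.

-49/48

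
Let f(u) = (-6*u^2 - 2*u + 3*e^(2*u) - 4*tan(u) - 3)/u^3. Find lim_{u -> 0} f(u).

8/3

Substitution gives 0/0 (the numerator vanishes to order 3).
Expand each term to order u^3: the coefficient of u^3 in -4·tan(u) is -4/3 and in 3·e^(2u) is 4.
Lower-order terms cancel with the polynomial part, so the numerator is (8/3)·u^3 + o(u^3), and the limit is (8/3)/(1) = 8/3.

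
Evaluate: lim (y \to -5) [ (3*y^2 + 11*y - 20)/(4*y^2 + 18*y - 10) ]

Since y = -5 makes numerator and denominator zero, (y + 5) divides both.
Cancelling it gives (3*y - 4)/(4*y - 2); now plug in y = -5 to get 19/22.

19/22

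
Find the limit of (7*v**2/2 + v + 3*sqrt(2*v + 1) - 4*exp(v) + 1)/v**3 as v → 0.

5/6

Substitution gives 0/0; apply L'Hôpital's rule 3 times.
After differentiating numerator and denominator 3 times the quotient is (-4*e^(v) + 9/(2*v + 1)^(5/2))/(6); at v = 0 this is 5/6.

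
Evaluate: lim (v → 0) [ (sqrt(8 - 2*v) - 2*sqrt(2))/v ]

-√(2)/4

A 0/0 form; rationalise with √(8 - 2v) + √8. This collapses the numerator to -2v, leaving -2/(√(8 - 2v) + √8) → -2/(2√8) = -√(2)/4.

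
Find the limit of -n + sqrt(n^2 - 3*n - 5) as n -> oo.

An ∞ − ∞ form. Rationalising with the conjugate, the difference becomes (-3n - 5) / (√(n^2 - 3*n - 5) + n).
For large n the denominator behaves like 2·n, so the quotient tends to -3/2 = -3/2.

-3/2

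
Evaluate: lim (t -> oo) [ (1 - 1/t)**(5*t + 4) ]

e^(-5)

The base → 1 and the exponent → ∞: a 1^∞ form.
Take logarithms: (5t + 4)·ln(1 - 1/t). Since ln(1+u) ~ u for small u, this behaves like (5t)·(-1/t) → -5.
So the limit is e^(-5).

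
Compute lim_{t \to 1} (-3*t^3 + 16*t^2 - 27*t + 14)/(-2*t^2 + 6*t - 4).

At t = 1 both the top and bottom vanish — a removable singularity. Factoring out (t - 1) from each leaves (-3*t^2 + 13*t - 14)/(4 - 2*t), which at t = 1 equals -2.

-2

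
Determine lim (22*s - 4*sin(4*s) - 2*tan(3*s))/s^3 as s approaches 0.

74/3

Substitution gives 0/0; apply L'Hôpital's rule 3 times.
After differentiating numerator and denominator 3 times the quotient is (256*cos(4*s) - 324*tan(3*s)^4 - 432*tan(3*s)^2 - 108)/(6); at s = 0 this is 74/3.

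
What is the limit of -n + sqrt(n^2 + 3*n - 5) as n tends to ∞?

3/2

An ∞ − ∞ form. Rationalising with the conjugate, the difference becomes (3n - 5) / (√(n^2 + 3*n - 5) + n).
For large n the denominator behaves like 2·n, so the quotient tends to 3/2 = 3/2.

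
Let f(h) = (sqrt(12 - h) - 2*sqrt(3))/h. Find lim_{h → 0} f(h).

-√(3)/12

A 0/0 form; rationalise with √(12 - h) + √12. This collapses the numerator to -h, leaving -1/(√(12 - h) + √12) → -1/(2√12) = -√(3)/12.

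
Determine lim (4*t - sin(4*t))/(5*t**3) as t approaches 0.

32/15

Direct substitution gives 0/0.
Apply L'Hôpital: lim (4 - 4*cos(4*t))/(15*t^2), still 0/0.
Apply L'Hôpital: lim (16*sin(4*t))/(30*t), still 0/0.
After 3 applications of L'Hôpital's rule the quotient is (64*cos(4*t))/(30); substituting t = 0 gives 32/15.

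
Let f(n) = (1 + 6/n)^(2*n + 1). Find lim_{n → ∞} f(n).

Let L be the limit and take ln: ln L = lim (2n + 1)·ln(1 + 6/n) = lim (2n + 1)·(6/n + O(1/n²)) = 12.
Hence L = e^(12).

e^(12)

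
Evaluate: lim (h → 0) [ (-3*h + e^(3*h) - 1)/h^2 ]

9/2

Direct substitution gives 0/0.
Apply L'Hôpital: lim (3*e^(3*h) - 3)/(2*h), still 0/0.
After 2 applications of L'Hôpital's rule the quotient is (9*e^(3*h))/(2); substituting h = 0 gives 9/2.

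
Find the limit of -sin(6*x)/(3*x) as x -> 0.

-2

Substitution gives 0/0.
Write it as (6/(-3))·sin(6x)/(6x); since sin(u)/u → 1, the limit is -2.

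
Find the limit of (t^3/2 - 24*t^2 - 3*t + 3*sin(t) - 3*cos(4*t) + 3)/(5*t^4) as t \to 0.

-32/5

Substitution gives 0/0; apply L'Hôpital's rule 4 times.
After differentiating numerator and denominator 4 times the quotient is (3*sin(t) - 768*cos(4*t))/(120); at t = 0 this is -32/5.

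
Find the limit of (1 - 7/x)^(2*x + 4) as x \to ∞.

The base → 1 and the exponent → ∞: a 1^∞ form.
Take logarithms: (2x + 4)·ln(1 - 7/x). Since ln(1+u) ~ u for small u, this behaves like (2x)·(-7/x) → -14.
So the limit is e^(-14).

e^(-14)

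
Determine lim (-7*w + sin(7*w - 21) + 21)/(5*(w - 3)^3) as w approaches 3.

Direct substitution gives 0/0.
Apply L'Hôpital: lim (7*cos(7*w - 21) - 7)/(15*(w - 3)^2), still 0/0.
Apply L'Hôpital: lim (-49*sin(7*w - 21))/(30*w - 90), still 0/0.
After 3 applications of L'Hôpital's rule the quotient is (-343*cos(7*w - 21))/(30); substituting w = 3 gives -343/30.

-343/30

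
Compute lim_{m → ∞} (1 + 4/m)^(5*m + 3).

The base → 1 and the exponent → ∞: a 1^∞ form.
Take logarithms: (5m + 3)·ln(1 + 4/m). Since ln(1+u) ~ u for small u, this behaves like (5m)·(4/m) → 20.
So the limit is e^(20).

e^(20)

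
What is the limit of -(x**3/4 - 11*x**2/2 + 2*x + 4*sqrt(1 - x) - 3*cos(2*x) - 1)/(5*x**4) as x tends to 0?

69/160

Substitution gives 0/0 (the numerator vanishes to order 4).
Expand each term to order x^4: the coefficient of x^4 in -3·cos(2x) is -2 and in 4·√(1 - x) is -5/32.
Lower-order terms cancel with the polynomial part, so the numerator is (-69/32)·x^4 + o(x^4), and the limit is (-69/32)/(-5) = 69/160.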